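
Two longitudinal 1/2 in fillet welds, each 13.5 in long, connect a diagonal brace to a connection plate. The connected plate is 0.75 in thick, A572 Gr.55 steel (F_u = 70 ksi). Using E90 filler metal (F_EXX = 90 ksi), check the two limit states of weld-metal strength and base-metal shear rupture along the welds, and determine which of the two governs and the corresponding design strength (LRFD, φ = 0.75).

φR_n ≈ 387 kip (weld metal governs)

t_e = 0.707 × 0.5 = 0.3535 in; L = 27 in.
Weld metal: φR_n = 0.75 × 0.6 × 90 × 0.3535 × 27 = 386.6 kip.
Base metal (shear rupture): φR_n = 0.75 × 0.6 × 70 × 0.75 × 27 = 637.9 kip.
Governing: weld metal.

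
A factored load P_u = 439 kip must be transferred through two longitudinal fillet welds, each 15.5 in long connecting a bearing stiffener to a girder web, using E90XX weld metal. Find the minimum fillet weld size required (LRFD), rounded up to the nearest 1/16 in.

E90XX → F_EXX = 90 ksi.
Total weld length L = 31 in.
Required throat t_e = P_u / (φ × 0.6 F_EXX × L) = 439 / (0.75 × 0.6 × 90 × 31) = 0.3497 in.
Required leg w = t_e / 0.707 = 0.4946 in → use 1/2 in.

w = 1/2 in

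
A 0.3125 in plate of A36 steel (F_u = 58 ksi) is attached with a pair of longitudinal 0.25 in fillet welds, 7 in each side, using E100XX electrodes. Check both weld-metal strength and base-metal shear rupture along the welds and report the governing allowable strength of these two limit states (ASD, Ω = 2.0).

E100XX → F_EXX = 100 ksi.
t_e = 0.707 × 0.25 = 0.1767 in; L = 14 in.
Weld metal: R_n/Ω = (1/2.0) × 0.6 × 100 × 0.1767 × 14 = 74.23 kips.
Base metal (shear rupture): R_n/Ω = (1/2.0) × 0.6 × 58 × 0.3125 × 14 = 76.12 kips.
Governing: weld metal.

R_n/Ω ≈ 74.2 kips (weld metal governs)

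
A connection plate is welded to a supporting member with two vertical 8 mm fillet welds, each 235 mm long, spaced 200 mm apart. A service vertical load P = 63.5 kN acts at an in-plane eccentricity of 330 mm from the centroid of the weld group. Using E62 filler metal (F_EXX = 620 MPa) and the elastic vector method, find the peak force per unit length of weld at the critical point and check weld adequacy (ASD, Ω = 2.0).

f_max ≈ 568 N/mm; adequate

Total weld length L_w = 470 mm. Treat welds as unit-width lines.
Polar moment about centroid: J = 2[d³/12 + d(b/2)²] = 2[235³/12 + 235×100²] = 6863000 mm³.
Direct shear f_v = P/L_w = 63.5×10³ / 470 = 135.1 N/mm (vertical).
Torsion M = P·e = 63.5×10³ × 330 = 20955000 N·mm.
Critical point at (x, y) = (100, 117.5) from centroid. f_tx = M·y/J = 358.8 N/mm; f_ty = M·x/J = 305.3 N/mm.
Resultant f_max = √[f_tx² + (f_v + f_ty)²] = √[358.8² + (135.1 + 305.3)²] = 568.1 N/mm.
Capacity per unit length: r_n/Ω = (1/2.0) × 0.6 × 620 × (0.707 × 8) = 1052 N/mm.
568.1 ≤ 1052 → adequate.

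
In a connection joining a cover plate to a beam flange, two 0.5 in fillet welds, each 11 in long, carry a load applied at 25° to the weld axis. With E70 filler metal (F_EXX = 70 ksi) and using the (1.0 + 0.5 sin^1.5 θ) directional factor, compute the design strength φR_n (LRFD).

φR_n ≈ 279 kip

t_e = 0.707 × 0.5 = 0.3535 in; A_we = 0.3535 × 22 = 7.777 in².
Directional factor: 1.0 + 0.5 sin^1.5(25°) = 1.137.
F_nw = 0.6 × 70 × 1.137 = 47.77 ksi.
φR_n = 0.75 × 47.77 × 7.777 = 278.6 kip.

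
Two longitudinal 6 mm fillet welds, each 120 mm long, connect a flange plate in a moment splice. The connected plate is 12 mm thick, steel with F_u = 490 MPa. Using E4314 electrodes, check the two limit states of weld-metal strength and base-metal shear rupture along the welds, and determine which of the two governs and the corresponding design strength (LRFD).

E43XX → F_EXX = 430 MPa.
t_e = 0.707 × 6 = 4.242 mm; L = 240 mm.
Weld metal: φR_n = 0.75 × 0.6 × 430 × 4.242 × 240 × 10⁻³ = 197 kN.
Base metal (shear rupture): φR_n = 0.75 × 0.6 × 490 × 12 × 240 × 10⁻³ = 635 kN.
Governing: weld metal.

φR_n ≈ 197 kN (weld metal governs)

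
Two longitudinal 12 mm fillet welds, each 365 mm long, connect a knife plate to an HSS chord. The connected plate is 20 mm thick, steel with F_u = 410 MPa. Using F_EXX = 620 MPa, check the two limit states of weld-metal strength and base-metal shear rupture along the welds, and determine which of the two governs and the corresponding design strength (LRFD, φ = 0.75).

t_e = 0.707 × 12 = 8.484 mm; L = 730 mm.
Weld metal: φR_n = 0.75 × 0.6 × 620 × 8.484 × 730 × 10⁻³ = 1728 kN.
Base metal (shear rupture): φR_n = 0.75 × 0.6 × 410 × 20 × 730 × 10⁻³ = 2694 kN.
Governing: weld metal.

φR_n ≈ 1730 kN (weld metal governs)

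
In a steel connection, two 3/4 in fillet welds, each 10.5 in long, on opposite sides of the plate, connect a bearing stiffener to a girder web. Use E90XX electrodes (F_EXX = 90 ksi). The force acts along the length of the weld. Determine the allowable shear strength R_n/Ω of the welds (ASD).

R_n/Ω ≈ 301 kips

Effective throat t_e = 0.707 × 0.75 = 0.5302 in.
Total length L = 21 in; A_we = 0.5302 × 21 = 11.14 in².
F_nw = 0.6 F_EXX = 0.6 × 90 = 54 ksi.
R_n = 54 × 11.14 = 601.3 kips; R_n/Ω = 601.3/2.0 = 300.7 kips.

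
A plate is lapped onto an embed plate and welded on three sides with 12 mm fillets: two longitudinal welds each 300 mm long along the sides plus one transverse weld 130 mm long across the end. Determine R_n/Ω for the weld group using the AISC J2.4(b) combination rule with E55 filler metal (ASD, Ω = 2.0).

R_n/Ω ≈ 1020 kN

E55XX → F_EXX = 550 MPa.
t_e = 0.707 × 12 = 8.484 mm.
R_nwl = 0.6 × 550 × 8.484 × 600 × 10⁻³ = 1680 kN (longitudinal, 2 welds).
R_nwt = 0.6 × 550 × 8.484 × 130 × 10⁻³ = 364 kN (transverse, base value).
(i) R_nwl + R_nwt = 2044 kN; (ii) 0.85 R_nwl + 1.5 R_nwt = 1974 kN.
R_n = max = 2044 kN [governs: (i)]; R_n/Ω = 1022 kN.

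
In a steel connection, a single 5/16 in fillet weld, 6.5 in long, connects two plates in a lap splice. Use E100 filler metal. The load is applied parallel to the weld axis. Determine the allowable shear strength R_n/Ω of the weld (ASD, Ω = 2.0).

E100XX → F_EXX = 100 ksi.
Effective throat t_e = 0.707 × 0.3125 = 0.2209 in.
Total length L = 6.5 in; A_we = 0.2209 × 6.5 = 1.436 in².
F_nw = 0.6 F_EXX = 0.6 × 100 = 60 ksi.
R_n = 60 × 1.436 = 86.17 kip; R_n/Ω = 86.17/2.0 = 43.08 kip.

R_n/Ω ≈ 43.1 kip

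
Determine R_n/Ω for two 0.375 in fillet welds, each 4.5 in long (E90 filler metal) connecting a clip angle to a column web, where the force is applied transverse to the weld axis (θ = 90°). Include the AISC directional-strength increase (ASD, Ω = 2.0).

R_n/Ω ≈ 96.6 kips

E90XX → F_EXX = 90 ksi.
t_e = 0.707 × 0.375 = 0.2651 in; A_we = 0.2651 × 9 = 2.386 in².
Directional factor: 1.0 + 0.5 sin^1.5(90°) = 1.5.
F_nw = 0.6 × 90 × 1.5 = 81 ksi.
R_n/Ω = (81 × 2.386) / 2.0 = 96.64 kips.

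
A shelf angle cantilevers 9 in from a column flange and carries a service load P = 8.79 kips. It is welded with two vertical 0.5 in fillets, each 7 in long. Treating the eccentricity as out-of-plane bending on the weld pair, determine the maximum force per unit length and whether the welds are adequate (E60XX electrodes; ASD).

f_max ≈ 4.88 kip/in; adequate

E60XX → F_EXX = 60 ksi.
L_w = 2 × 7 = 14 in; section modulus (unit throat) S = 2 × L²/6 = 16.33 in².
Direct shear f_v = P/L_w = 8.79/14 = 0.6279 kip/in.
Moment M = P × e = 8.79 × 9 = 79.11 kip·in; bending f_b = M/S = 4.843 kip/in.
f_max = √(f_v² + f_b²) = √(0.6279² + 4.843²) = 4.884 kip/in.
r_n/Ω = (1/2.0) × 0.6 × 60 × (0.707 × 0.5) = 6.363 kip/in → adequate.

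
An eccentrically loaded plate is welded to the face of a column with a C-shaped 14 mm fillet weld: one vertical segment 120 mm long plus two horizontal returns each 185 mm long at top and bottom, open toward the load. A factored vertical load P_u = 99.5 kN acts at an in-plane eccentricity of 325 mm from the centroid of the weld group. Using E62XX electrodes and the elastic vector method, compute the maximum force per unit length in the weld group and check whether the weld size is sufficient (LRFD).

f_max ≈ 1450 N/mm; adequate

E62XX → F_EXX = 620 MPa.
Total weld length L_w = 490 mm. Treat welds as unit-width lines.
Centroid: x̄ = 2×185×92.5 / 490 = 69.85 mm from the vertical weld.
Polar moment about centroid: J = I_x + I_y = [120³/12 + 2×185×60²] + [120×69.85² + 2(185³/12 + 185×22.65²)] = 3307000 mm³.
Direct shear f_v = P/L_w = 99.5×10³ / 490 = 203.1 N/mm (vertical).
Torsion M = P·e = 99.5×10³ × 325 = 32338000 N·mm.
Critical point at (x, y) = (115.2, 60) from centroid. f_tx = M·y/J = 586.8 N/mm; f_ty = M·x/J = 1126 N/mm.
Resultant f_max = √[f_tx² + (f_v + f_ty)²] = √[586.8² + (203.1 + 1126)²] = 1453 N/mm.
Capacity per unit length: φr_n = 0.75 × 0.6 × 620 × (0.707 × 14) = 2762 N/mm.
1453 ≤ 2762 → adequate.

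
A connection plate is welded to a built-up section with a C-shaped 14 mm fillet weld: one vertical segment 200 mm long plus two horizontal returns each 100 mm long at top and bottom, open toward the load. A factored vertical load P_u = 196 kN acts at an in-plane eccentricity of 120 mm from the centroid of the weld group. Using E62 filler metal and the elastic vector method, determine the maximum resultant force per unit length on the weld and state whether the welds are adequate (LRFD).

E62XX → F_EXX = 620 MPa.
Total weld length L_w = 400 mm. Treat welds as unit-width lines.
Centroid: x̄ = 2×100×50 / 400 = 25 mm from the vertical weld.
Polar moment about centroid: J = I_x + I_y = [200³/12 + 2×100×100²] + [200×25² + 2(100³/12 + 100×25²)] = 3083000 mm³.
Direct shear f_v = P/L_w = 196×10³ / 400 = 490 N/mm (vertical).
Torsion M = P·e = 196×10³ × 120 = 23520000 N·mm.
Critical point at (x, y) = (75, 100) from centroid. f_tx = M·y/J = 762.8 N/mm; f_ty = M·x/J = 572.1 N/mm.
Resultant f_max = √[f_tx² + (f_v + f_ty)²] = √[762.8² + (490 + 572.1)²] = 1308 N/mm.
Capacity per unit length: φr_n = 0.75 × 0.6 × 620 × (0.707 × 14) = 2762 N/mm.
1308 ≤ 2762 → adequate.

f_max ≈ 1310 N/mm; adequate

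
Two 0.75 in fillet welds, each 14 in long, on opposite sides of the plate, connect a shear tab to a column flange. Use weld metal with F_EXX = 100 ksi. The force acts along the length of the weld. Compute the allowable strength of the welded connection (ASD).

Effective throat t_e = 0.707 × 0.75 = 0.5302 in.
Total length L = 28 in; A_we = 0.5302 × 28 = 14.85 in².
F_nw = 0.6 F_EXX = 0.6 × 100 = 60 ksi.
R_n = 60 × 14.85 = 890.8 kips; R_n/Ω = 890.8/2.0 = 445.4 kips.

R_n/Ω ≈ 445 kips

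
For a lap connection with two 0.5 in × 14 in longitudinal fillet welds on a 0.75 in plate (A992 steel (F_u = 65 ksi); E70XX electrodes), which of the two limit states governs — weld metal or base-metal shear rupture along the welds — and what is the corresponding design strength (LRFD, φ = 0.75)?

E70XX → F_EXX = 70 ksi.
t_e = 0.707 × 0.5 = 0.3535 in; L = 28 in.
Weld metal: φR_n = 0.75 × 0.6 × 70 × 0.3535 × 28 = 311.8 kips.
Base metal (shear rupture): φR_n = 0.75 × 0.6 × 65 × 0.75 × 28 = 614.2 kips.
Governing: weld metal.

φR_n ≈ 312 kips (weld metal governs)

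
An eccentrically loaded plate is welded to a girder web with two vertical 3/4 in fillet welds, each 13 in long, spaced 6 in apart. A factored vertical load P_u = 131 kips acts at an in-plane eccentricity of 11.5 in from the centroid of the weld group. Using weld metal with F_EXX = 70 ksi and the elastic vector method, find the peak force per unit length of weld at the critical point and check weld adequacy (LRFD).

Total weld length L_w = 26 in. Treat welds as unit-width lines.
Polar moment about centroid: J = 2[d³/12 + d(b/2)²] = 2[13³/12 + 13×3²] = 600.2 in³.
Direct shear f_v = P/L_w = 131 / 26 = 5.038 kip/in (vertical).
Torsion M = P·e = 131 × 11.5 = 1506.5 kip·in.
Critical point at (x, y) = (3, 6.5) from centroid. f_tx = M·y/J = 16.32 kip/in; f_ty = M·x/J = 7.53 kip/in.
Resultant f_max = √[f_tx² + (f_v + f_ty)²] = √[16.32² + (5.038 + 7.53)²] = 20.6 kip/in.
Capacity per unit length: φr_n = 0.75 × 0.6 × 70 × (0.707 × 0.75) = 16.7 kip/in.
20.6 > 16.7 → NOT adequate.

f_max ≈ 20.6 kip/in; NOT adequate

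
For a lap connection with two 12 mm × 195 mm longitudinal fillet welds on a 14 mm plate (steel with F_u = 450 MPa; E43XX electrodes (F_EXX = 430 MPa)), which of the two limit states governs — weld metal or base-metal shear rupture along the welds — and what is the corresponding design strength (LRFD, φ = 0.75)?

t_e = 0.707 × 12 = 8.484 mm; L = 390 mm.
Weld metal: φR_n = 0.75 × 0.6 × 430 × 8.484 × 390 × 10⁻³ = 640.2 kN.
Base metal (shear rupture): φR_n = 0.75 × 0.6 × 450 × 14 × 390 × 10⁻³ = 1106 kN.
Governing: weld metal.

φR_n ≈ 640 kN (weld metal governs)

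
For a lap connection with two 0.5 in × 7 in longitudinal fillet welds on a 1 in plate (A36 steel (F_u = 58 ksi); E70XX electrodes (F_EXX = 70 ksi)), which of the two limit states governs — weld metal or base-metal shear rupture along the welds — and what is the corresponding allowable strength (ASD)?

t_e = 0.707 × 0.5 = 0.3535 in; L = 14 in.
Weld metal: R_n/Ω = (1/2.0) × 0.6 × 70 × 0.3535 × 14 = 103.9 kip.
Base metal (shear rupture): R_n/Ω = (1/2.0) × 0.6 × 58 × 1 × 14 = 243.6 kip.
Governing: weld metal.

R_n/Ω ≈ 104 kip (weld metal governs)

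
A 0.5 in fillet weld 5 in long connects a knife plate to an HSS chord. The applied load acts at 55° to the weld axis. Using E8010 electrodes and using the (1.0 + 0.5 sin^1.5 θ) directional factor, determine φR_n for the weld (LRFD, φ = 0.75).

E80XX → F_EXX = 80 ksi.
t_e = 0.707 × 0.5 = 0.3535 in; A_we = 0.3535 × 5 = 1.767 in².
Directional factor: 1.0 + 0.5 sin^1.5(55°) = 1.371.
F_nw = 0.6 × 80 × 1.371 = 65.79 ksi.
φR_n = 0.75 × 65.79 × 1.767 = 87.22 kip.

φR_n ≈ 87.2 kip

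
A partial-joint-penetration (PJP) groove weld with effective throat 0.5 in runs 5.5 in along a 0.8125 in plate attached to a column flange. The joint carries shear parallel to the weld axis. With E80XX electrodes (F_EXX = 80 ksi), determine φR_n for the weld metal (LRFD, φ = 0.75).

Effective throat (given) t_e = 0.5 in.
A_we = 0.5 × 5.5 = 2.75 in².
F_nw = 0.6 F_EXX = 48 ksi.
φR_n = 0.75 × 48 × 2.75 = 99 kips.

φR_n ≈ 99 kips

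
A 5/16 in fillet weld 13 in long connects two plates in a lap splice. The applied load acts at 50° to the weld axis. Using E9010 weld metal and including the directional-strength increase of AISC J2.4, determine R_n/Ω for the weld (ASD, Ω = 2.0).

E90XX → F_EXX = 90 ksi.
t_e = 0.707 × 0.3125 = 0.2209 in; A_we = 0.2209 × 13 = 2.872 in².
Directional factor: 1.0 + 0.5 sin^1.5(50°) = 1.335.
F_nw = 0.6 × 90 × 1.335 = 72.1 ksi.
R_n/Ω = (72.1 × 2.872) / 2.0 = 103.5 kip.

R_n/Ω ≈ 104 kip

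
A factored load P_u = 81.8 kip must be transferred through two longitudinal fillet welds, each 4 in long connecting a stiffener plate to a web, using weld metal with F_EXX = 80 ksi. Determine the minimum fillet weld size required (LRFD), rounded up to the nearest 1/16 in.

Total weld length L = 8 in.
Required throat t_e = P_u / (φ × 0.6 F_EXX × L) = 81.8 / (0.75 × 0.6 × 80 × 8) = 0.284 in.
Required leg w = t_e / 0.707 = 0.4017 in → use 7/16 in.

w = 7/16 in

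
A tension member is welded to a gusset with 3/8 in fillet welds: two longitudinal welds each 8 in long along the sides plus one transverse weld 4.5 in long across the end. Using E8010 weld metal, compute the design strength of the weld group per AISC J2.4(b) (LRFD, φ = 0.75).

φR_n ≈ 196 kip

E80XX → F_EXX = 80 ksi.
t_e = 0.707 × 0.375 = 0.2651 in.
R_nwl = 0.6 × 80 × 0.2651 × 16 = 203.6 kip (longitudinal, 2 welds).
R_nwt = 0.6 × 80 × 0.2651 × 4.5 = 57.27 kip (transverse, base value).
(i) R_nwl + R_nwt = 260.9 kip; (ii) 0.85 R_nwl + 1.5 R_nwt = 259 kip.
R_n = max = 260.9 kip [governs: (i)]; φR_n = 195.7 kip.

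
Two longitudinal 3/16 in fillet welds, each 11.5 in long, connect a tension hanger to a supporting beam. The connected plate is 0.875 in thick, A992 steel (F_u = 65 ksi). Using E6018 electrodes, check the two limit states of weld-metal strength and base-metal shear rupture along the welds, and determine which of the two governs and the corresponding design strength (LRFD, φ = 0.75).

E60XX → F_EXX = 60 ksi.
t_e = 0.707 × 0.1875 = 0.1326 in; L = 23 in.
Weld metal: φR_n = 0.75 × 0.6 × 60 × 0.1326 × 23 = 82.32 kips.
Base metal (shear rupture): φR_n = 0.75 × 0.6 × 65 × 0.875 × 23 = 588.7 kips.
Governing: weld metal.

φR_n ≈ 82.3 kips (weld metal governs)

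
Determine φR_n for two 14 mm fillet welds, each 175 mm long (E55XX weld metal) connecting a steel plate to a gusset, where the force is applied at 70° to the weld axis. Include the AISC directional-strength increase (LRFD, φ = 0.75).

φR_n ≈ 1250 kN

E55XX → F_EXX = 550 MPa.
t_e = 0.707 × 14 = 9.898 mm; A_we = 9.898 × 350 = 3464 mm².
Directional factor: 1.0 + 0.5 sin^1.5(70°) = 1.455.
F_nw = 0.6 × 550 × 1.455 = 480.3 MPa.
φR_n = 0.75 × 480.3 × 3464 × 10⁻³ = 1248 kN.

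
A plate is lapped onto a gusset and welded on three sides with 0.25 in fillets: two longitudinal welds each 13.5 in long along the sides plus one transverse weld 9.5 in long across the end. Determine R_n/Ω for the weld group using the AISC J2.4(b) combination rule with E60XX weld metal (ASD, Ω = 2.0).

E60XX → F_EXX = 60 ksi.
t_e = 0.707 × 0.25 = 0.1767 in.
R_nwl = 0.6 × 60 × 0.1767 × 27 = 171.8 kip (longitudinal, 2 welds).
R_nwt = 0.6 × 60 × 0.1767 × 9.5 = 60.45 kip (transverse, base value).
(i) R_nwl + R_nwt = 232.2 kip; (ii) 0.85 R_nwl + 1.5 R_nwt = 236.7 kip.
R_n = max = 236.7 kip [governs: (ii)]; R_n/Ω = 118.4 kip.

R_n/Ω ≈ 118 kip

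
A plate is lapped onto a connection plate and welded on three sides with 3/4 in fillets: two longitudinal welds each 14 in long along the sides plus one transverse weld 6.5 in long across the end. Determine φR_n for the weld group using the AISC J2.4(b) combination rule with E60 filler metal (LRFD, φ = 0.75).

φR_n ≈ 494 kip

E60XX → F_EXX = 60 ksi.
t_e = 0.707 × 0.75 = 0.5302 in.
R_nwl = 0.6 × 60 × 0.5302 × 28 = 534.5 kip (longitudinal, 2 welds).
R_nwt = 0.6 × 60 × 0.5302 × 6.5 = 124.1 kip (transverse, base value).
(i) R_nwl + R_nwt = 658.6 kip; (ii) 0.85 R_nwl + 1.5 R_nwt = 640.4 kip.
R_n = max = 658.6 kip [governs: (i)]; φR_n = 493.9 kip.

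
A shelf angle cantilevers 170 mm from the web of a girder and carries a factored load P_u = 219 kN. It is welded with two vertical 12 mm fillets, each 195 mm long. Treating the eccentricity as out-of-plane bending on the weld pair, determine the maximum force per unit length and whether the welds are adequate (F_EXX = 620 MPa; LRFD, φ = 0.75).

f_max ≈ 2990 N/mm; NOT adequate

L_w = 2 × 195 = 390 mm; section modulus (unit throat) S = 2 × L²/6 = 12680 mm².
Direct shear f_v = P/L_w = 219×10³/390 = 561.5 N/mm.
Moment M = P × e = 219×10³ × 170 = 37230000 N·mm; bending f_b = M/S = 2937 N/mm.
f_max = √(f_v² + f_b²) = √(561.5² + 2937²) = 2990 N/mm.
φr_n = 0.75 × 0.6 × 620 × (0.707 × 12) = 2367 N/mm → NOT adequate.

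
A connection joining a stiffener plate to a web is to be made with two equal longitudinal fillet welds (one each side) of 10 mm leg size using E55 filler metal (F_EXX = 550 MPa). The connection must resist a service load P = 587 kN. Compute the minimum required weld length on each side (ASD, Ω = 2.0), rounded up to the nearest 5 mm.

Throat t_e = 0.707 × 10 = 7.07 mm.
r_n/Ω = (0.6 × 550 × 7.07) / 2.0 = 1167 N/mm = 1.167 kN/mm.
L_req = P / (r_n/Ω) = 587 / 1.167 = 503.2 mm total.
Per side: 503.2 / 2 = 251.6 mm.
Round up → use L = 255 mm on each side.

L = 255 mm on each side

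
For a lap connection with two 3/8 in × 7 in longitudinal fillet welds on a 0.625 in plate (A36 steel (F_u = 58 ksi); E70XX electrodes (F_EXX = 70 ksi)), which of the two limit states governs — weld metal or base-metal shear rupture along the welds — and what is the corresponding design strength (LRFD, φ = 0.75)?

φR_n ≈ 117 kips (weld metal governs)

t_e = 0.707 × 0.375 = 0.2651 in; L = 14 in.
Weld metal: φR_n = 0.75 × 0.6 × 70 × 0.2651 × 14 = 116.9 kips.
Base metal (shear rupture): φR_n = 0.75 × 0.6 × 58 × 0.625 × 14 = 228.4 kips.
Governing: weld metal.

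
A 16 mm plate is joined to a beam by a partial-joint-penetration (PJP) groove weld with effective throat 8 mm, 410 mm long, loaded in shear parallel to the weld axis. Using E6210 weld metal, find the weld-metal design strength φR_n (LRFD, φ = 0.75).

φR_n ≈ 915 kN

E62XX → F_EXX = 620 MPa.
Effective throat (given) t_e = 8 mm.
A_we = 8 × 410 = 3280 mm².
F_nw = 0.6 F_EXX = 372 MPa.
φR_n = 0.75 × 372 × 3280 × 10⁻³ = 915.1 kN.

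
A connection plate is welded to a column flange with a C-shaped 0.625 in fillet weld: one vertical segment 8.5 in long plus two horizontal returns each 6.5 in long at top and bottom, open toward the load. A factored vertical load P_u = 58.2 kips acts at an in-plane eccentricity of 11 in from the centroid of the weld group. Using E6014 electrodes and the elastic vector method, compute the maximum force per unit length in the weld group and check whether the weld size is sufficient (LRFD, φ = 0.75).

E60XX → F_EXX = 60 ksi.
Total weld length L_w = 21.5 in. Treat welds as unit-width lines.
Centroid: x̄ = 2×6.5×3.25 / 21.5 = 1.965 in from the vertical weld.
Polar moment about centroid: J = I_x + I_y = [8.5³/12 + 2×6.5×4.25²] + [8.5×1.965² + 2(6.5³/12 + 6.5×1.285²)] = 386 in³.
Direct shear f_v = P/L_w = 58.2 / 21.5 = 2.707 kip/in (vertical).
Torsion M = P·e = 58.2 × 11 = 640.2 kip·in.
Critical point at (x, y) = (4.535, 4.25) from centroid. f_tx = M·y/J = 7.048 kip/in; f_ty = M·x/J = 7.52 kip/in.
Resultant f_max = √[f_tx² + (f_v + f_ty)²] = √[7.048² + (2.707 + 7.52)²] = 12.42 kip/in.
Capacity per unit length: φr_n = 0.75 × 0.6 × 60 × (0.707 × 0.625) = 11.93 kip/in.
12.42 > 11.93 → NOT adequate.

f_max ≈ 12.4 kip/in; NOT adequate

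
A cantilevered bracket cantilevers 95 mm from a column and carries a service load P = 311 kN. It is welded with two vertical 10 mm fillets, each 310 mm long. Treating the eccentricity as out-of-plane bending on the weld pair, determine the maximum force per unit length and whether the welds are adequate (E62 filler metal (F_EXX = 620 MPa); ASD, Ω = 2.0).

L_w = 2 × 310 = 620 mm; section modulus (unit throat) S = 2 × L²/6 = 32030 mm².
Direct shear f_v = P/L_w = 311×10³/620 = 501.6 N/mm.
Moment M = P × e = 311×10³ × 95 = 29545000 N·mm; bending f_b = M/S = 922.3 N/mm.
f_max = √(f_v² + f_b²) = √(501.6² + 922.3²) = 1050 N/mm.
r_n/Ω = (1/2.0) × 0.6 × 620 × (0.707 × 10) = 1315 N/mm → adequate.

f_max ≈ 1050 N/mm; adequate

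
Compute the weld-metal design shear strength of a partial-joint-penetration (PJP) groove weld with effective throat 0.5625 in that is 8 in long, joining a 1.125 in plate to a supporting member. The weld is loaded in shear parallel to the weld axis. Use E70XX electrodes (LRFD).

E70XX → F_EXX = 70 ksi.
Effective throat (given) t_e = 0.5625 in.
A_we = 0.5625 × 8 = 4.5 in².
F_nw = 0.6 F_EXX = 42 ksi.
φR_n = 0.75 × 42 × 4.5 = 141.8 kip.

φR_n ≈ 142 kip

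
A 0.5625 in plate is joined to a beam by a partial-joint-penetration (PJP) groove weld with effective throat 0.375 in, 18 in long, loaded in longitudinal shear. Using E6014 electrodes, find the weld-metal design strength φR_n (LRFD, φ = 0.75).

φR_n ≈ 182 kip

E60XX → F_EXX = 60 ksi.
Effective throat (given) t_e = 0.375 in.
A_we = 0.375 × 18 = 6.75 in².
F_nw = 0.6 F_EXX = 36 ksi.
φR_n = 0.75 × 36 × 6.75 = 182.2 kip.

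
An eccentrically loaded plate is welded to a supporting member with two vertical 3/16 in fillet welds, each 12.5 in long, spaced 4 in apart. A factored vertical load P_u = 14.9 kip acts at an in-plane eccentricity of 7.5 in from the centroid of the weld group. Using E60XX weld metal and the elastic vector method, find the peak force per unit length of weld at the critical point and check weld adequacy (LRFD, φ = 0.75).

E60XX → F_EXX = 60 ksi.
Total weld length L_w = 25 in. Treat welds as unit-width lines.
Polar moment about centroid: J = 2[d³/12 + d(b/2)²] = 2[12.5³/12 + 12.5×2²] = 425.5 in³.
Direct shear f_v = P/L_w = 14.9 / 25 = 0.596 kip/in (vertical).
Torsion M = P·e = 14.9 × 7.5 = 111.75 kip·in.
Critical point at (x, y) = (2, 6.25) from centroid. f_tx = M·y/J = 1.641 kip/in; f_ty = M·x/J = 0.5252 kip/in.
Resultant f_max = √[f_tx² + (f_v + f_ty)²] = √[1.641² + (0.596 + 0.5252)²] = 1.988 kip/in.
Capacity per unit length: φr_n = 0.75 × 0.6 × 60 × (0.707 × 0.1875) = 3.579 kip/in.
1.988 ≤ 3.579 → adequate.

f_max ≈ 1.99 kip/in; adequate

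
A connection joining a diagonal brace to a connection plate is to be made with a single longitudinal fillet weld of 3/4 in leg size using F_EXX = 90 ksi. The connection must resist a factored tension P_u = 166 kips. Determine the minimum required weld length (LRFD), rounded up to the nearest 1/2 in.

L = 8 in

Throat t_e = 0.707 × 0.75 = 0.5302 in.
φr_n = 0.75 × 0.6 × 90 × 0.5302 = 21.48 kips/in.
L_req = P_u / φr_n = 166 / 21.48 = 7.73 in total.
Round up → use L = 8 in.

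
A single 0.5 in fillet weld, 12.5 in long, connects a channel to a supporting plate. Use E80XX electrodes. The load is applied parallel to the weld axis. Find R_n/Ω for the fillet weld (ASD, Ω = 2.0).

R_n/Ω ≈ 106 kip

E80XX → F_EXX = 80 ksi.
Effective throat t_e = 0.707 × 0.5 = 0.3535 in.
Total length L = 12.5 in; A_we = 0.3535 × 12.5 = 4.419 in².
F_nw = 0.6 F_EXX = 0.6 × 80 = 48 ksi.
R_n = 48 × 4.419 = 212.1 kip; R_n/Ω = 212.1/2.0 = 106.1 kip.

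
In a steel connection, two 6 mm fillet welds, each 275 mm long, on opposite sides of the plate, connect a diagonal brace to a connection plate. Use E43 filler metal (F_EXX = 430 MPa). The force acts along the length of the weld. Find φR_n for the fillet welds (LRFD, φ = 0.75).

φR_n ≈ 451 kN

Effective throat t_e = 0.707 × 6 = 4.242 mm.
Total length L = 550 mm; A_we = 4.242 × 550 = 2333 mm².
F_nw = 0.6 F_EXX = 0.6 × 430 = 258 MPa.
φR_n = 0.75 × 258 × 2333 × 10⁻³ = 451.5 kN.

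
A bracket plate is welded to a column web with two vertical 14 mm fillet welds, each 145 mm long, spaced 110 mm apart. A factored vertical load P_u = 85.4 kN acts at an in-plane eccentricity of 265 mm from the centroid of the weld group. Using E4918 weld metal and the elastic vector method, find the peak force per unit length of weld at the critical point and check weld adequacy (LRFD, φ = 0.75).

E49XX → F_EXX = 490 MPa.
Total weld length L_w = 290 mm. Treat welds as unit-width lines.
Polar moment about centroid: J = 2[d³/12 + d(b/2)²] = 2[145³/12 + 145×55²] = 1385000 mm³.
Direct shear f_v = P/L_w = 85.4×10³ / 290 = 294.5 N/mm (vertical).
Torsion M = P·e = 85.4×10³ × 265 = 22631000 N·mm.
Critical point at (x, y) = (55, 72.5) from centroid. f_tx = M·y/J = 1184 N/mm; f_ty = M·x/J = 898.5 N/mm.
Resultant f_max = √[f_tx² + (f_v + f_ty)²] = √[1184² + (294.5 + 898.5)²] = 1681 N/mm.
Capacity per unit length: φr_n = 0.75 × 0.6 × 490 × (0.707 × 14) = 2183 N/mm.
1681 ≤ 2183 → adequate.

f_max ≈ 1680 N/mm; adequate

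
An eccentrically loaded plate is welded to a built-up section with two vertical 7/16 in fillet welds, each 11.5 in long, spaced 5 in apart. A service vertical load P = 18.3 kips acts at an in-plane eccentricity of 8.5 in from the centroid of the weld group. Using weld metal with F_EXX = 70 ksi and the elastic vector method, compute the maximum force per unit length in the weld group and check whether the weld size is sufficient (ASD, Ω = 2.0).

f_max ≈ 2.87 kip/in; adequate

Total weld length L_w = 23 in. Treat welds as unit-width lines.
Polar moment about centroid: J = 2[d³/12 + d(b/2)²] = 2[11.5³/12 + 11.5×2.5²] = 397.2 in³.
Direct shear f_v = P/L_w = 18.3 / 23 = 0.7957 kip/in (vertical).
Torsion M = P·e = 18.3 × 8.5 = 155.55 kip·in.
Critical point at (x, y) = (2.5, 5.75) from centroid. f_tx = M·y/J = 2.252 kip/in; f_ty = M·x/J = 0.979 kip/in.
Resultant f_max = √[f_tx² + (f_v + f_ty)²] = √[2.252² + (0.7957 + 0.979)²] = 2.867 kip/in.
Capacity per unit length: r_n/Ω = (1/2.0) × 0.6 × 70 × (0.707 × 0.4375) = 6.496 kip/in.
2.867 ≤ 6.496 → adequate.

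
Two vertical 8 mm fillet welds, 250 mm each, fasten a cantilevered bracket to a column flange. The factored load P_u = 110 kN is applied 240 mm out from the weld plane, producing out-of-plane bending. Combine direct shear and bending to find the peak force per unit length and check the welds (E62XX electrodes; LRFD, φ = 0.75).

f_max ≈ 1290 N/mm; adequate

E62XX → F_EXX = 620 MPa.
L_w = 2 × 250 = 500 mm; section modulus (unit throat) S = 2 × L²/6 = 20830 mm².
Direct shear f_v = P/L_w = 110×10³/500 = 220 N/mm.
Moment M = P × e = 110×10³ × 240 = 26400000 N·mm; bending f_b = M/S = 1267 N/mm.
f_max = √(f_v² + f_b²) = √(220² + 1267²) = 1286 N/mm.
φr_n = 0.75 × 0.6 × 620 × (0.707 × 8) = 1578 N/mm → adequate.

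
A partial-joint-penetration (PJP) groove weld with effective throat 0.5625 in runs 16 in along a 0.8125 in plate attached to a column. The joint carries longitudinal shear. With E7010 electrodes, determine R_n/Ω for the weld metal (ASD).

E70XX → F_EXX = 70 ksi.
Effective throat (given) t_e = 0.5625 in.
A_we = 0.5625 × 16 = 9 in².
F_nw = 0.6 F_EXX = 42 ksi.
R_n/Ω = (42 × 9) / 2.0 = 189 kips.

R_n/Ω ≈ 189 kips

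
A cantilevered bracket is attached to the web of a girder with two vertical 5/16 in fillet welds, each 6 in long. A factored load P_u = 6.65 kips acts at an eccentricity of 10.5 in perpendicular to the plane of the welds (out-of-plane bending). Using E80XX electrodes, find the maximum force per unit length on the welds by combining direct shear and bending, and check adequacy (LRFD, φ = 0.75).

E80XX → F_EXX = 80 ksi.
L_w = 2 × 6 = 12 in; section modulus (unit throat) S = 2 × L²/6 = 12 in².
Direct shear f_v = P/L_w = 6.65/12 = 0.5542 kip/in.
Moment M = P × e = 6.65 × 10.5 = 69.825 kip·in; bending f_b = M/S = 5.819 kip/in.
f_max = √(f_v² + f_b²) = √(0.5542² + 5.819²) = 5.845 kip/in.
φr_n = 0.75 × 0.6 × 80 × (0.707 × 0.3125) = 7.954 kip/in → adequate.

f_max ≈ 5.85 kip/in; adequate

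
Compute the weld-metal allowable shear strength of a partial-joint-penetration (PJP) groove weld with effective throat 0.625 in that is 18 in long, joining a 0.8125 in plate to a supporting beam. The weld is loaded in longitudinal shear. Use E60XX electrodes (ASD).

R_n/Ω ≈ 202 kip

E60XX → F_EXX = 60 ksi.
Effective throat (given) t_e = 0.625 in.
A_we = 0.625 × 18 = 11.25 in².
F_nw = 0.6 F_EXX = 36 ksi.
R_n/Ω = (36 × 11.25) / 2.0 = 202.5 kip.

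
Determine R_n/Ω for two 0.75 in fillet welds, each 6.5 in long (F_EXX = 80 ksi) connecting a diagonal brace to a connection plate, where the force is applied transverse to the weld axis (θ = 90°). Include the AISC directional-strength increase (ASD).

R_n/Ω ≈ 248 kips

t_e = 0.707 × 0.75 = 0.5302 in; A_we = 0.5302 × 13 = 6.893 in².
Directional factor: 1.0 + 0.5 sin^1.5(90°) = 1.5.
F_nw = 0.6 × 80 × 1.5 = 72 ksi.
R_n/Ω = (72 × 6.893) / 2.0 = 248.2 kips.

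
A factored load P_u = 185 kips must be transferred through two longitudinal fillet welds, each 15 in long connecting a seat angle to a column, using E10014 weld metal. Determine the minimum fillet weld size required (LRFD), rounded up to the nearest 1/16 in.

E100XX → F_EXX = 100 ksi.
Total weld length L = 30 in.
Required throat t_e = P_u / (φ × 0.6 F_EXX × L) = 185 / (0.75 × 0.6 × 100 × 30) = 0.137 in.
Required leg w = t_e / 0.707 = 0.1938 in → use 1/4 in.

w = 1/4 in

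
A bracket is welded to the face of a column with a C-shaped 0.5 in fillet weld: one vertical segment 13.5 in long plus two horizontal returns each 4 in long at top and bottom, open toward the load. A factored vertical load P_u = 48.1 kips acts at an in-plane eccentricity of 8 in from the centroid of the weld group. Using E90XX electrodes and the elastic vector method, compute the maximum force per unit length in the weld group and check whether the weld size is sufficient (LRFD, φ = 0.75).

f_max ≈ 6.12 kip/in; adequate

E90XX → F_EXX = 90 ksi.
Total weld length L_w = 21.5 in. Treat welds as unit-width lines.
Centroid: x̄ = 2×4×2 / 21.5 = 0.7442 in from the vertical weld.
Polar moment about centroid: J = I_x + I_y = [13.5³/12 + 2×4×6.75²] + [13.5×0.7442² + 2(4³/12 + 4×1.256²)] = 600.3 in³.
Direct shear f_v = P/L_w = 48.1 / 21.5 = 2.237 kip/in (vertical).
Torsion M = P·e = 48.1 × 8 = 384.8 kip·in.
Critical point at (x, y) = (3.256, 6.75) from centroid. f_tx = M·y/J = 4.327 kip/in; f_ty = M·x/J = 2.087 kip/in.
Resultant f_max = √[f_tx² + (f_v + f_ty)²] = √[4.327² + (2.237 + 2.087)²] = 6.117 kip/in.
Capacity per unit length: φr_n = 0.75 × 0.6 × 90 × (0.707 × 0.5) = 14.32 kip/in.
6.117 ≤ 14.32 → adequate.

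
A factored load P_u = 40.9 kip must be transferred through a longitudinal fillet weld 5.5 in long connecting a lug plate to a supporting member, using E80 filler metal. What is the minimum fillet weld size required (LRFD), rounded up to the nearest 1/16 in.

w = 5/16 in

E80XX → F_EXX = 80 ksi.
Total weld length L = 5.5 in.
Required throat t_e = P_u / (φ × 0.6 F_EXX × L) = 40.9 / (0.75 × 0.6 × 80 × 5.5) = 0.2066 in.
Required leg w = t_e / 0.707 = 0.2922 in → use 5/16 in.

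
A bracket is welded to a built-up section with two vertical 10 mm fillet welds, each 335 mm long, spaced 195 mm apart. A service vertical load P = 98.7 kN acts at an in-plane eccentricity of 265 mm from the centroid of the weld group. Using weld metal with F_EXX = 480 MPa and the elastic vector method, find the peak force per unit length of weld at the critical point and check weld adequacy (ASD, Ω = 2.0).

f_max ≈ 492 N/mm; adequate

Total weld length L_w = 670 mm. Treat welds as unit-width lines.
Polar moment about centroid: J = 2[d³/12 + d(b/2)²] = 2[335³/12 + 335×97.5²] = 12640000 mm³.
Direct shear f_v = P/L_w = 98.7×10³ / 670 = 147.3 N/mm (vertical).
Torsion M = P·e = 98.7×10³ × 265 = 26156000 N·mm.
Critical point at (x, y) = (97.5, 167.5) from centroid. f_tx = M·y/J = 346.7 N/mm; f_ty = M·x/J = 201.8 N/mm.
Resultant f_max = √[f_tx² + (f_v + f_ty)²] = √[346.7² + (147.3 + 201.8)²] = 492.1 N/mm.
Capacity per unit length: r_n/Ω = (1/2.0) × 0.6 × 480 × (0.707 × 10) = 1018 N/mm.
492.1 ≤ 1018 → adequate.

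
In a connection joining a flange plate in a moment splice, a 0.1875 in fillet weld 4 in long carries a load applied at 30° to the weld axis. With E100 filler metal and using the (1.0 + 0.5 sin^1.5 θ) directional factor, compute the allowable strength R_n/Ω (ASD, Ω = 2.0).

R_n/Ω ≈ 18.7 kip

E100XX → F_EXX = 100 ksi.
t_e = 0.707 × 0.1875 = 0.1326 in; A_we = 0.1326 × 4 = 0.5302 in².
Directional factor: 1.0 + 0.5 sin^1.5(30°) = 1.177.
F_nw = 0.6 × 100 × 1.177 = 70.61 ksi.
R_n/Ω = (70.61 × 0.5302) / 2.0 = 18.72 kip.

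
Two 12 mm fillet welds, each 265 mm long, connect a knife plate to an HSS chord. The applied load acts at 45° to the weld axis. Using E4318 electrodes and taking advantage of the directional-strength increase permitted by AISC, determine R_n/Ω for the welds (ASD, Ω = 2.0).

R_n/Ω ≈ 753 kN

E43XX → F_EXX = 430 MPa.
t_e = 0.707 × 12 = 8.484 mm; A_we = 8.484 × 530 = 4497 mm².
Directional factor: 1.0 + 0.5 sin^1.5(45°) = 1.297.
F_nw = 0.6 × 430 × 1.297 = 334.7 MPa.
R_n/Ω = (334.7 × 4497) / 2.0 × 10⁻³ = 752.5 kN.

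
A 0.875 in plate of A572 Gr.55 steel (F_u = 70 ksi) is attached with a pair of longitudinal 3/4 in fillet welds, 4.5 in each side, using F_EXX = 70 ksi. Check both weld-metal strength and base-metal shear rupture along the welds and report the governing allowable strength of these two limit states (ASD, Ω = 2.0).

t_e = 0.707 × 0.75 = 0.5302 in; L = 9 in.
Weld metal: R_n/Ω = (1/2.0) × 0.6 × 70 × 0.5302 × 9 = 100.2 kip.
Base metal (shear rupture): R_n/Ω = (1/2.0) × 0.6 × 70 × 0.875 × 9 = 165.4 kip.
Governing: weld metal.

R_n/Ω ≈ 100 kip (weld metal governs)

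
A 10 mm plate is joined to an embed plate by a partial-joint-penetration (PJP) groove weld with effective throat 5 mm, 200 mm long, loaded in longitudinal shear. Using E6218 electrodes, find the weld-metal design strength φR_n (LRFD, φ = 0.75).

E62XX → F_EXX = 620 MPa.
Effective throat (given) t_e = 5 mm.
A_we = 5 × 200 = 1000 mm².
F_nw = 0.6 F_EXX = 372 MPa.
φR_n = 0.75 × 372 × 1000 × 10⁻³ = 279 kN.

φR_n ≈ 279 kN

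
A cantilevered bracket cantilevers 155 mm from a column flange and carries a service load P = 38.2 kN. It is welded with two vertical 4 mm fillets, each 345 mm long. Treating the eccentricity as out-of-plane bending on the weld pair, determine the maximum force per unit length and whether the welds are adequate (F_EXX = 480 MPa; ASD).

f_max ≈ 159 N/mm; adequate

L_w = 2 × 345 = 690 mm; section modulus (unit throat) S = 2 × L²/6 = 39680 mm².
Direct shear f_v = P/L_w = 38.2×10³/690 = 55.36 N/mm.
Moment M = P × e = 38.2×10³ × 155 = 5921000 N·mm; bending f_b = M/S = 149.2 N/mm.
f_max = √(f_v² + f_b²) = √(55.36² + 149.2²) = 159.2 N/mm.
r_n/Ω = (1/2.0) × 0.6 × 480 × (0.707 × 4) = 407.2 N/mm → adequate.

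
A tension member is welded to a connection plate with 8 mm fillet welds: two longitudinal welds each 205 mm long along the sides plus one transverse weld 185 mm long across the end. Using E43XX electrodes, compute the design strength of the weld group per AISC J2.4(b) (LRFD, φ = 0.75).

φR_n ≈ 685 kN

E43XX → F_EXX = 430 MPa.
t_e = 0.707 × 8 = 5.656 mm.
R_nwl = 0.6 × 430 × 5.656 × 410 × 10⁻³ = 598.3 kN (longitudinal, 2 welds).
R_nwt = 0.6 × 430 × 5.656 × 185 × 10⁻³ = 270 kN (transverse, base value).
(i) R_nwl + R_nwt = 868.3 kN; (ii) 0.85 R_nwl + 1.5 R_nwt = 913.5 kN.
R_n = max = 913.5 kN [governs: (ii)]; φR_n = 685.1 kN.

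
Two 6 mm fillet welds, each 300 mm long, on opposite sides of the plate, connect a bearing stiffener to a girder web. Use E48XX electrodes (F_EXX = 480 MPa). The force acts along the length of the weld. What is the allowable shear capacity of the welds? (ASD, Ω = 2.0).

R_n/Ω ≈ 367 kN

Effective throat t_e = 0.707 × 6 = 4.242 mm.
Total length L = 600 mm; A_we = 4.242 × 600 = 2545 mm².
F_nw = 0.6 F_EXX = 0.6 × 480 = 288 MPa.
R_n = 288 × 2545 × 10⁻³ = 733 kN; R_n/Ω = 733/2.0 = 366.5 kN.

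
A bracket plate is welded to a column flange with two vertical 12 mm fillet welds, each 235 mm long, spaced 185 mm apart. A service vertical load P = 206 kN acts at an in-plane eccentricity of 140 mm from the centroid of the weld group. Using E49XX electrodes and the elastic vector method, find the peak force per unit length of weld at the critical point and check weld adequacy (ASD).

E49XX → F_EXX = 490 MPa.
Total weld length L_w = 470 mm. Treat welds as unit-width lines.
Polar moment about centroid: J = 2[d³/12 + d(b/2)²] = 2[235³/12 + 235×92.5²] = 6184000 mm³.
Direct shear f_v = P/L_w = 206×10³ / 470 = 438.3 N/mm (vertical).
Torsion M = P·e = 206×10³ × 140 = 28840000 N·mm.
Critical point at (x, y) = (92.5, 117.5) from centroid. f_tx = M·y/J = 547.9 N/mm; f_ty = M·x/J = 431.4 N/mm.
Resultant f_max = √[f_tx² + (f_v + f_ty)²] = √[547.9² + (438.3 + 431.4)²] = 1028 N/mm.
Capacity per unit length: r_n/Ω = (1/2.0) × 0.6 × 490 × (0.707 × 12) = 1247 N/mm.
1028 ≤ 1247 → adequate.

f_max ≈ 1030 N/mm; adequate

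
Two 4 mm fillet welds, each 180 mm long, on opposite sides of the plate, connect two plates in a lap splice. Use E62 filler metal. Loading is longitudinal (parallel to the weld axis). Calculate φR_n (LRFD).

φR_n ≈ 284 kN

E62XX → F_EXX = 620 MPa.
Effective throat t_e = 0.707 × 4 = 2.828 mm.
Total length L = 360 mm; A_we = 2.828 × 360 = 1018 mm².
F_nw = 0.6 F_EXX = 0.6 × 620 = 372 MPa.
φR_n = 0.75 × 372 × 1018 × 10⁻³ = 284 kN.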